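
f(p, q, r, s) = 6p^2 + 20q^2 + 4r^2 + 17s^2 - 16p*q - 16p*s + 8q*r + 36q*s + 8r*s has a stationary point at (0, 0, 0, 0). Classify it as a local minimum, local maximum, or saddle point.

The Hessian at the origin is H = [[12, -16, 0, -16], [-16, 40, 8, 36], [0, 8, 8, 8], [-16, 36, 8, 34]].
An LDLᵀ factorisation of H has diagonal entries 12, 56/3, 32/7, 1/2.
Counting signs: 4 positive.
H is positive definite, so the origin is a strict local minimum.

local minimum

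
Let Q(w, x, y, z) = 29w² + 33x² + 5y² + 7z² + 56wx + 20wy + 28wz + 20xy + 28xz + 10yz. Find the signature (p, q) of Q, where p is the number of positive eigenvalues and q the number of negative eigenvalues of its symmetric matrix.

Write A = [[29, 28, 10, 14], [28, 33, 10, 14], [10, 10, 5, 5], [14, 14, 5, 7]].
Congruent diagonalization of A (simultaneous row and column reduction) yields pivots 29, 173/29, 265/173, 10/53.
Counting signs: 4 positive.

(4, 0)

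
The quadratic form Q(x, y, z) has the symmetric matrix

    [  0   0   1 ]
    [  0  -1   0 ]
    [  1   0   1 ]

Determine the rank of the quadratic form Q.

Row reduction of A gives 3 nonzero rows, so rank A = 3.

3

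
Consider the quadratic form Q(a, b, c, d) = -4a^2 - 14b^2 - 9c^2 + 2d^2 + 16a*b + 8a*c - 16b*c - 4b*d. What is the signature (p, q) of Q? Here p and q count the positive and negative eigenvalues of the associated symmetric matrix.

The symmetric matrix is A = [[-4, 8, 4, 0], [8, -14, -8, -2], [4, -8, -9, 0], [0, -2, 0, 2]].
Symmetric row and column elimination reduces A to a congruent diagonal form with pivots -4, 2, -5, 0.
So there are 1 positive, 2 negative, 1 zero pivots.

(1, 2)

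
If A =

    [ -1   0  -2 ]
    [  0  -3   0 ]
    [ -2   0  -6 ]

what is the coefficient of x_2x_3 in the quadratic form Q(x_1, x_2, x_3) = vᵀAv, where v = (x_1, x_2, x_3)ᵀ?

0

The coefficient of x_2x_3 is A[2,3] + A[3,2] = 2·0 = 0.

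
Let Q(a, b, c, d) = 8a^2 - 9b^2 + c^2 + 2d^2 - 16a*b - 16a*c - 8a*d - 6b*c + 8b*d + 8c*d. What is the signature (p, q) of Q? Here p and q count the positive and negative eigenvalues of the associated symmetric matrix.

The associated matrix is A = [[8, -8, -8, -4], [-8, -9, -3, 4], [-8, -3, 1, 4], [-4, 4, 4, 2]].
Applying the same elementary operations to the rows and columns of A produces a congruent diagonal matrix with entries 8, -17, 2/17, 0.
That gives 2 positive, 1 negative, 1 zero pivots.

(2, 1)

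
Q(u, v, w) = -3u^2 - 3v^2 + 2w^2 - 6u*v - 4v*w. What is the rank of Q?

3

The symmetric matrix is A = [[-3, -3, 0], [-3, -3, -2], [0, -2, 2]].
Row reduction of A gives 3 nonzero rows, so rank A = 3.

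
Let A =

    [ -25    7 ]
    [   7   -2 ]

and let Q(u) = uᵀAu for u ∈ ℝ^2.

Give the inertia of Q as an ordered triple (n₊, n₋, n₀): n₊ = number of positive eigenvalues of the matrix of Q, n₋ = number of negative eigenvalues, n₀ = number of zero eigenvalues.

An LDLᵀ factorisation of A has diagonal entries -25, -1/25.
So there are 2 negative pivots.

(0, 2, 0)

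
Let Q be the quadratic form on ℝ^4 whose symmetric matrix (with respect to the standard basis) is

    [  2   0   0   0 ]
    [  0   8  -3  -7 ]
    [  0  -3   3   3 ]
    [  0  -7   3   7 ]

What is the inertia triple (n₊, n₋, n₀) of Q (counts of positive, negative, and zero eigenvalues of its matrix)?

An LDLᵀ factorisation of A has diagonal entries 2, 8, 15/8, 4/5.
Counting signs: 4 positive.

(4, 0, 0)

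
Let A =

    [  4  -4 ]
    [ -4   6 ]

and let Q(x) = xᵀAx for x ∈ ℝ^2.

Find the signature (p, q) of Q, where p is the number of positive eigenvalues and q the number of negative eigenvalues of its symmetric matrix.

(2, 0)

Symmetric row and column elimination reduces A to a congruent diagonal form with pivots 4, 2.
So there are 2 positive pivots.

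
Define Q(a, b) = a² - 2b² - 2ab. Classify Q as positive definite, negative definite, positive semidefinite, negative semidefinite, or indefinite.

indefinite

The symmetric matrix is A = [[1, -1], [-1, -2]].
Row-reducing A symmetrically gives the diagonal entries 1, -3.
So there are 1 positive, 1 negative pivots.
Hence Q is indefinite.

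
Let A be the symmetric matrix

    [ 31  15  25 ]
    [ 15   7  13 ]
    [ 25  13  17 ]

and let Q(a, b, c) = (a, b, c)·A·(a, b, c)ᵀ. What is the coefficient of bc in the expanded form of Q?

26

The coefficient of bc is A[2,3] + A[3,2] = 2·13 = 26.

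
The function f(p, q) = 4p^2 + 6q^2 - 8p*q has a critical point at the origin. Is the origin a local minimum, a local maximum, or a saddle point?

The Hessian at the origin is H = [[8, -8], [-8, 12]].
det H = 8·12 − (-8)² = 32 > 0 and H[1,1] = 8 > 0, so H is positive definite.
Therefore the origin is a local minimum.

local minimum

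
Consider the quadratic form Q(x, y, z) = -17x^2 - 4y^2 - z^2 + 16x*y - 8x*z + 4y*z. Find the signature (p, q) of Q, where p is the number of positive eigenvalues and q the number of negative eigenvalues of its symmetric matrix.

The symmetric matrix is A = [[-17, 8, -4], [8, -4, 2], [-4, 2, -1]].
Congruent diagonalization of A (simultaneous row and column reduction) yields pivots -17, -4/17, 0.
So there are 2 negative, 1 zero pivots.

(0, 2)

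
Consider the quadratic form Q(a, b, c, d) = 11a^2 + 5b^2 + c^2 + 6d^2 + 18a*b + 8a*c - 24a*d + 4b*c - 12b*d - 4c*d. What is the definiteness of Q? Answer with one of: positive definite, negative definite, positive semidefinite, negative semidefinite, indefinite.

indefinite

The associated matrix is A = [[11, 9, 4, -12], [9, 5, 2, -6], [4, 2, 1, -2], [-12, -6, -2, 6]].
Applying the same elementary operations to the rows and columns of A produces a congruent diagonal matrix with entries 11, -26/11, 3/13, -4/3.
So there are 2 positive, 2 negative pivots.
Hence Q is indefinite.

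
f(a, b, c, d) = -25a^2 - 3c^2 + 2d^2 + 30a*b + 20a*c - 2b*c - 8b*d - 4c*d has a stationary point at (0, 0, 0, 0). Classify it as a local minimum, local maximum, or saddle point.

saddle point

The Hessian at the origin is H = [[-50, 30, 20, 0], [30, 0, -2, -8], [20, -2, -6, -4], [0, -8, -4, 4]].
Row-reducing H symmetrically gives the diagonal entries -50, 18, -32/9, 1/2.
So there are 2 positive, 2 negative pivots.
H is indefinite, so the origin is a saddle point.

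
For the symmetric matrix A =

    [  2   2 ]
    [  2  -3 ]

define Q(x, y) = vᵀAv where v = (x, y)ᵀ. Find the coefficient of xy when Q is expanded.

4

The coefficient of xy is A[1,2] + A[2,1] = 2·2 = 4.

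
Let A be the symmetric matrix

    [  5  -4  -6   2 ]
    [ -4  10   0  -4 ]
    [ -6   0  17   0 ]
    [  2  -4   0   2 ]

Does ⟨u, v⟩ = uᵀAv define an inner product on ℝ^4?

yes

Leading principal minors: Δ_1 = 5, Δ_2 = 34, Δ_3 = 218, Δ_4 = 60.
All leading principal minors are positive, so by Sylvester's criterion Q is positive definite.
⟨·,·⟩ is an inner product exactly when A is positive definite.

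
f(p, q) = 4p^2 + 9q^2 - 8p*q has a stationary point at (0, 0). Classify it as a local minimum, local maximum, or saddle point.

local minimum

The Hessian at the origin is H = [[8, -8], [-8, 18]].
det H = 8·18 − (-8)² = 80 > 0 and H[1,1] = 8 > 0, so H is positive definite.
Therefore the origin is a local minimum.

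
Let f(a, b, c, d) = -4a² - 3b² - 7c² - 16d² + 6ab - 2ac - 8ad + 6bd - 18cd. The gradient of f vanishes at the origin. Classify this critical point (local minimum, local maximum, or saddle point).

local maximum

The Hessian at the origin is H = [[-8, 6, -2, -8], [6, -6, 0, 6], [-2, 0, -14, -18], [-8, 6, -18, -32]].
Symmetric row and column elimination reduces H to a congruent diagonal form with pivots -8, -3/2, -12, -8/3.
That gives 4 negative pivots.
H is negative definite, so the origin is a strict local maximum.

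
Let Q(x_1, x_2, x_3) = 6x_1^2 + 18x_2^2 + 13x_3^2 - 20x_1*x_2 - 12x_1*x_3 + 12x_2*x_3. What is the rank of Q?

3

The associated matrix is A = [[6, -10, -6], [-10, 18, 6], [-6, 6, 13]].
Applying the same elementary operations to the rows and columns of A produces a congruent diagonal matrix with entries 6, 4/3, -5.
That gives 2 positive, 1 negative pivots.
The rank is the number of nonzero pivots: 3.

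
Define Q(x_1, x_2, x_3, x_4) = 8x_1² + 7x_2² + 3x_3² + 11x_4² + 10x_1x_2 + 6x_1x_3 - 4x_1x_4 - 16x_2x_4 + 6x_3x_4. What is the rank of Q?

The symmetric matrix is A = [[8, 5, 3, -2], [5, 7, 0, -8], [3, 0, 3, 3], [-2, -8, 3, 11]].
An LDLᵀ factorisation of A has diagonal entries 8, 31/8, 30/31, -3/2.
That gives 3 positive, 1 negative pivots.
The rank is the number of nonzero pivots: 4.

4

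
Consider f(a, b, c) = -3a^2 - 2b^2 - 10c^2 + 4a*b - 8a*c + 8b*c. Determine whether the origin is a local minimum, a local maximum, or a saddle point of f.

local maximum

The Hessian at the origin is H = [[-6, 4, -8], [4, -4, 8], [-8, 8, -20]].
Row-reducing H symmetrically gives the diagonal entries -6, -4/3, -4.
Counting signs: 3 negative.
H is negative definite, so the origin is a strict local maximum.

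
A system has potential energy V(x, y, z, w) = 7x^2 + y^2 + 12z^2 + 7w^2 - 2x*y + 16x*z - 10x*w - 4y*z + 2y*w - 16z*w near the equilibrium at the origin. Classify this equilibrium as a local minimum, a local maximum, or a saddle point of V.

local minimum

The Hessian at the origin is H = [[14, -2, 16, -10], [-2, 2, -4, 2], [16, -4, 24, -16], [-10, 2, -16, 14]].
An LDLᵀ factorisation of H has diagonal entries 14, 12/7, 4, 8/3.
Counting signs: 4 positive.
H is positive definite, so the origin is a strict local minimum.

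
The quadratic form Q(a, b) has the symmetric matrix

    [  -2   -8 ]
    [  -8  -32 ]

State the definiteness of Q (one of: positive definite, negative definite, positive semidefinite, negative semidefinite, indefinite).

For the 2×2 matrix [[-2, -8], [-8, -32]]: det = -2·-32 − (-8)² = 0, trace = -34.
det = 0 so one eigenvalue is zero; the form is semidefinite with the sign of the trace.

negative semidefinite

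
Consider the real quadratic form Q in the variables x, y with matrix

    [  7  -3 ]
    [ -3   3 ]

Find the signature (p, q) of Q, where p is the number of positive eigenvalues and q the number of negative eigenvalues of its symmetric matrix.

An LDLᵀ factorisation of A has diagonal entries 7, 12/7.
Counting signs: 2 positive.

(2, 0)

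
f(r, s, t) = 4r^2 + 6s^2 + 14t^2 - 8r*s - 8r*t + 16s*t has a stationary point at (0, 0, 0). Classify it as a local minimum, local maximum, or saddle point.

local minimum

The Hessian at the origin is H = [[8, -8, -8], [-8, 12, 16], [-8, 16, 28]].
Applying the same elementary operations to the rows and columns of H produces a congruent diagonal matrix with entries 8, 4, 4.
That gives 3 positive pivots.
H is positive definite, so the origin is a strict local minimum.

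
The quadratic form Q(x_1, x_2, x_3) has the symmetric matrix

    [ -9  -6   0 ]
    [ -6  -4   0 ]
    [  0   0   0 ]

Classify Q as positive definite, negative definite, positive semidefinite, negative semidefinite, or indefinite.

negative semidefinite

Symmetric row and column elimination reduces A to a congruent diagonal form with pivots -9, 0, 0.
Counting signs: 1 negative, 2 zero.
Hence Q is negative semidefinite.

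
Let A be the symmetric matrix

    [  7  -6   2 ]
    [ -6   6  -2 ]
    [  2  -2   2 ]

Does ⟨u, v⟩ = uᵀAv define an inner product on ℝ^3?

yes

Leading principal minors: Δ_1 = 7, Δ_2 = 6, Δ_3 = 8.
All leading principal minors are positive, so by Sylvester's criterion Q is positive definite.
⟨·,·⟩ is an inner product exactly when A is positive definite.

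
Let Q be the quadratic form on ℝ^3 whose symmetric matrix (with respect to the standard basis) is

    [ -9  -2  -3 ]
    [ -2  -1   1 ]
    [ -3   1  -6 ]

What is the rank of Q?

Applying the same elementary operations to the rows and columns of A produces a congruent diagonal matrix with entries -9, -5/9, 0.
That gives 2 negative, 1 zero pivots.
The rank is the number of nonzero pivots: 2.

2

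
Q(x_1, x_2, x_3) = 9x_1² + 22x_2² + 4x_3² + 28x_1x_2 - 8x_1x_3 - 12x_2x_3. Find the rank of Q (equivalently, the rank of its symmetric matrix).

3

Write A = [[9, 14, -4], [14, 22, -6], [-4, -6, 4]].
Row-reducing A symmetrically gives the diagonal entries 9, 2/9, 2.
So there are 3 positive pivots.
The rank is the number of nonzero pivots: 3.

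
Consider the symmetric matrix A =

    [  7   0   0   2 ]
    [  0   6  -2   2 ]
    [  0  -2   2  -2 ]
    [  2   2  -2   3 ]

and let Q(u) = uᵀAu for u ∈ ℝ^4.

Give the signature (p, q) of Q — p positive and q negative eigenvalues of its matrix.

Congruent diagonalization of A (simultaneous row and column reduction) yields pivots 7, 6, 4/3, 3/7.
So there are 4 positive pivots.

(4, 0)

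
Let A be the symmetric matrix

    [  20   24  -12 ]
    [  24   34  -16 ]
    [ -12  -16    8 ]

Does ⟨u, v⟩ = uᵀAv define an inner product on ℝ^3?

yes

Symmetric row and column elimination reduces A to a congruent diagonal form with pivots 20, 26/5, 4/13.
So there are 3 positive pivots.
Hence Q is positive definite.
⟨·,·⟩ is an inner product exactly when A is positive definite.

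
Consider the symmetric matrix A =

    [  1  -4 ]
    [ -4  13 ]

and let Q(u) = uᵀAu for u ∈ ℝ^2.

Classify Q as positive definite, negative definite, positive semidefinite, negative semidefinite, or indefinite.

For the 2×2 matrix [[1, -4], [-4, 13]]: det = 1·13 − (-4)² = -3, trace = 14.
det < 0 so the eigenvalues have opposite signs; the form is indefinite.

indefinite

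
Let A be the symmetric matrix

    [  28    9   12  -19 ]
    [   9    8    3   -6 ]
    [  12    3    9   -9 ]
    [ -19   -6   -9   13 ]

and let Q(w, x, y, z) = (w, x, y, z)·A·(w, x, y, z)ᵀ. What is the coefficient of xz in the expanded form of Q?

The coefficient of xz is A[2,4] + A[4,2] = 2·(-6) = -12.

-12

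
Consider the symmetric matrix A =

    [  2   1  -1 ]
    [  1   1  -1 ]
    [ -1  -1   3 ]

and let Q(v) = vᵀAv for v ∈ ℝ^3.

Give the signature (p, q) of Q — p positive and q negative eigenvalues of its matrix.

(3, 0)

Row-reducing A symmetrically gives the diagonal entries 2, 1/2, 2.
Counting signs: 3 positive.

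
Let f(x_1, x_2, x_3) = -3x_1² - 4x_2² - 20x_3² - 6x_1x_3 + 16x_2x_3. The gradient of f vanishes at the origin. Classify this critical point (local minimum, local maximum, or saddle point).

local maximum

The Hessian at the origin is H = [[-6, 0, -6], [0, -8, 16], [-6, 16, -40]].
An LDLᵀ factorisation of H has diagonal entries -6, -8, -2.
So there are 3 negative pivots.
H is negative definite, so the origin is a strict local maximum.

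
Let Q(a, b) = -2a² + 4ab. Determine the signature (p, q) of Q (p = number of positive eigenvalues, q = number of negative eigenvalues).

The associated matrix is A = [[-2, 2], [2, 0]].
Congruent diagonalization of A (simultaneous row and column reduction) yields pivots -2, 2.
That gives 1 positive, 1 negative pivots.

(1, 1)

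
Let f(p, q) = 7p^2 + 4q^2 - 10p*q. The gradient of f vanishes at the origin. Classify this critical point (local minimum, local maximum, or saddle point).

local minimum

The Hessian at the origin is H = [[14, -10], [-10, 8]].
det H = 14·8 − (-10)² = 12 > 0 and H[1,1] = 14 > 0, so H is positive definite.
Therefore the origin is a local minimum.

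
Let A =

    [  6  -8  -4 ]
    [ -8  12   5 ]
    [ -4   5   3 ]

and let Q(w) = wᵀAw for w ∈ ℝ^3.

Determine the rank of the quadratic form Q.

Applying the same elementary operations to the rows and columns of A produces a congruent diagonal matrix with entries 6, 4/3, 1/4.
Counting signs: 3 positive.
The rank is the number of nonzero pivots: 3.

3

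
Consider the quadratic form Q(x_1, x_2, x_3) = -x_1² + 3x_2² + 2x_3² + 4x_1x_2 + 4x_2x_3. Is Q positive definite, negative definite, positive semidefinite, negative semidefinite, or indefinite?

The symmetric matrix is A = [[-1, 2, 0], [2, 3, 2], [0, 2, 2]].
Row-reducing A symmetrically gives the diagonal entries -1, 7, 10/7.
That gives 2 positive, 1 negative pivots.
Hence Q is indefinite.

indefinite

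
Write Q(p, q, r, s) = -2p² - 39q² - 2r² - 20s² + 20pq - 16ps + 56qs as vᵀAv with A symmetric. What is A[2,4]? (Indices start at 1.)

The coefficient of q·s in Q is 56. For a symmetric A this equals A[2,4] + A[4,2] = 2·A[2,4].
So A[2,4] = 56/2 = 28.

28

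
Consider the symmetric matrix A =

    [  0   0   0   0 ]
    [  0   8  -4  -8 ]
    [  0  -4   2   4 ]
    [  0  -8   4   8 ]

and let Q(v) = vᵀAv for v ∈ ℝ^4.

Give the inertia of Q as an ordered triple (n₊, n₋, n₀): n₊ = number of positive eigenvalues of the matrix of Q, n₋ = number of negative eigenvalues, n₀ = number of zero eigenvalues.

(1, 0, 3)

Applying the same elementary operations to the rows and columns of A produces a congruent diagonal matrix with entries 0, 8, 0, 0.
That gives 1 positive, 3 zero pivots.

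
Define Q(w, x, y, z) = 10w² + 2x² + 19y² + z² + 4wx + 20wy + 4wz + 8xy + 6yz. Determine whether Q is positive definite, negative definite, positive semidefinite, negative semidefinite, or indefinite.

positive definite

The symmetric matrix of Q is A = [[10, 2, 10, 2], [2, 2, 4, 0], [10, 4, 19, 3], [2, 0, 3, 1]].
Leading principal minors: Δ_1 = 10, Δ_2 = 16, Δ_3 = 104, Δ_4 = 16.
All leading principal minors are positive, so by Sylvester's criterion Q is positive definite.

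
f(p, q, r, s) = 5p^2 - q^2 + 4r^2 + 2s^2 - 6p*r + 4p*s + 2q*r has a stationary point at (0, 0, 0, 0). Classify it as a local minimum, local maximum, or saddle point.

saddle point

The Hessian at the origin is H = [[10, 0, -6, 4], [0, -2, 2, 0], [-6, 2, 8, 0], [4, 0, 0, 4]].
Row-reducing H symmetrically gives the diagonal entries 10, -2, 32/5, 3/2.
Counting signs: 3 positive, 1 negative.
H is indefinite, so the origin is a saddle point.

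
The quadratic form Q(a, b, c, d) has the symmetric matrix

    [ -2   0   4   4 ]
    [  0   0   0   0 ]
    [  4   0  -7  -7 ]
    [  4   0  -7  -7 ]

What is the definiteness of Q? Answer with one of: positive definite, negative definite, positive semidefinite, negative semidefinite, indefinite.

Congruent diagonalization of A (simultaneous row and column reduction) yields pivots -2, 0, 1, 0.
That gives 1 positive, 1 negative, 2 zero pivots.
Hence Q is indefinite.

indefinite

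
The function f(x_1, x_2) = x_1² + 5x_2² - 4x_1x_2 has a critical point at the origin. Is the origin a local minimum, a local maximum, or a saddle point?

local minimum

The Hessian at the origin is H = [[2, -4], [-4, 10]].
det H = 2·10 − (-4)² = 4 > 0 and H[1,1] = 2 > 0, so H is positive definite.
Therefore the origin is a local minimum.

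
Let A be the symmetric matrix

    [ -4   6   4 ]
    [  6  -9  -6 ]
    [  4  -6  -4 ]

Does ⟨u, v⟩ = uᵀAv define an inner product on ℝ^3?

no

Row-reducing A symmetrically gives the diagonal entries -4, 0, 0.
That gives 1 negative, 2 zero pivots.
Hence Q is negative semidefinite.
⟨·,·⟩ is an inner product exactly when A is positive definite.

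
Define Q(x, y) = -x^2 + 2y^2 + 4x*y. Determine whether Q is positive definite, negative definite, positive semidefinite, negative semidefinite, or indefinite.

The symmetric matrix of Q is [[-1, 2], [2, 2]].
For the 2×2 matrix [[-1, 2], [2, 2]]: det = -1·2 − (2)² = -6, trace = 1.
det < 0 so the eigenvalues have opposite signs; the form is indefinite.

indefinite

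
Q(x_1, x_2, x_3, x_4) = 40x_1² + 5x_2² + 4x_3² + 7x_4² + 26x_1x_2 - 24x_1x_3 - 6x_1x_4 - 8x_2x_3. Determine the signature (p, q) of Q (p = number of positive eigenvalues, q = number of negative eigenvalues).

(4, 0)

Write A = [[40, 13, -12, -3], [13, 5, -4, 0], [-12, -4, 4, 0], [-3, 0, 0, 7]].
An LDLᵀ factorisation of A has diagonal entries 40, 31/40, 12/31, 4.
Counting signs: 4 positive.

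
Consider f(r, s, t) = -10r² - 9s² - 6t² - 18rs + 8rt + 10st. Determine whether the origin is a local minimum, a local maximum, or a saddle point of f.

The Hessian at the origin is H = [[-20, -18, 8], [-18, -18, 10], [8, 10, -12]].
Row-reducing H symmetrically gives the diagonal entries -20, -9/5, -40/9.
Counting signs: 3 negative.
H is negative definite, so the origin is a strict local maximum.

local maximum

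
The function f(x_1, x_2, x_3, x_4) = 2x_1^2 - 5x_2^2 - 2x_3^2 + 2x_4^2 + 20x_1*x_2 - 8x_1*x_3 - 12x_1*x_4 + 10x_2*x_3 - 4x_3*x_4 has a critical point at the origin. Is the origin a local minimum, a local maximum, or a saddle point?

saddle point

The Hessian at the origin is H = [[4, 20, -8, -12], [20, -10, 10, 0], [-8, 10, -4, -4], [-12, 0, -4, 4]].
Row-reducing H symmetrically gives the diagonal entries 4, -110, 30/11, 8/15.
So there are 3 positive, 1 negative pivots.
H is indefinite, so the origin is a saddle point.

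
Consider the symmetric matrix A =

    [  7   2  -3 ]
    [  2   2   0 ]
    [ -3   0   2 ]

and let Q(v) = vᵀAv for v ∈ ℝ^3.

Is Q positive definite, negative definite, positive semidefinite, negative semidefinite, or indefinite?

positive definite

Congruent diagonalization of A (simultaneous row and column reduction) yields pivots 7, 10/7, 1/5.
Counting signs: 3 positive.
Hence Q is positive definite.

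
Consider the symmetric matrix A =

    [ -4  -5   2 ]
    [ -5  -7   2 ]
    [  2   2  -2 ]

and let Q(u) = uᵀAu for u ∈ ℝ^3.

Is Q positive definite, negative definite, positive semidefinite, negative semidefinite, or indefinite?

negative definite

Congruent diagonalization of A (simultaneous row and column reduction) yields pivots -4, -3/4, -2/3.
That gives 3 negative pivots.
Hence Q is negative definite.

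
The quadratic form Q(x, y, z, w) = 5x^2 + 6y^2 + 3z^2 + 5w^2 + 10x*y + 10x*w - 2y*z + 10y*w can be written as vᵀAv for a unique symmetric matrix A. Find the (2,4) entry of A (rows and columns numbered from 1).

The coefficient of y·w in Q is 10. For a symmetric A this equals A[2,4] + A[4,2] = 2·A[2,4].
So A[2,4] = 10/2 = 5.

5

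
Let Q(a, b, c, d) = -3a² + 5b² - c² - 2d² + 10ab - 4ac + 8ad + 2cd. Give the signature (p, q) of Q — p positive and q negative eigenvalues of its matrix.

(1, 2)

The associated matrix is A = [[-3, 5, -2, 4], [5, 5, 0, 0], [-2, 0, -1, 1], [4, 0, 1, -2]].
Row-reducing A symmetrically gives the diagonal entries -3, 40/3, -1/2, 0.
So there are 1 positive, 2 negative, 1 zero pivots.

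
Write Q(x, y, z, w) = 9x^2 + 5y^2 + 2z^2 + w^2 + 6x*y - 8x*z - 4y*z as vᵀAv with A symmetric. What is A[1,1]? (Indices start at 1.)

The coefficient of x^2 in Q is 9, and that is exactly A[1,1].

9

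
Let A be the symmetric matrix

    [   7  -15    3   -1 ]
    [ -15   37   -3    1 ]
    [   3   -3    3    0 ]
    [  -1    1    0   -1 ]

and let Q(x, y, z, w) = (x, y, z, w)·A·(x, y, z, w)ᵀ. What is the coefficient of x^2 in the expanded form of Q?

7

The coefficient of x^2 is the diagonal entry A[1,1] = 7.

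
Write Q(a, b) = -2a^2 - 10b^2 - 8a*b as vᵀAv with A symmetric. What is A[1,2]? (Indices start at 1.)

-4

The coefficient of a·b in Q is -8. For a symmetric A this equals A[1,2] + A[2,1] = 2·A[1,2].
So A[1,2] = -8/2 = -4.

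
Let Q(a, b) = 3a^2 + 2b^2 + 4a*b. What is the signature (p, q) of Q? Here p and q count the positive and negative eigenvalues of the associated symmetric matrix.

(2, 0)

Write A = [[3, 2], [2, 2]].
An LDLᵀ factorisation of A has diagonal entries 3, 2/3.
So there are 2 positive pivots.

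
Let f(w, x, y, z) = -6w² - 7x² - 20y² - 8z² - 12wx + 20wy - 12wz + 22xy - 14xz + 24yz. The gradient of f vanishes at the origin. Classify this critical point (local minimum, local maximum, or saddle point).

The Hessian at the origin is H = [[-12, -12, 20, -12], [-12, -14, 22, -14], [20, 22, -40, 24], [-12, -14, 24, -16]].
An LDLᵀ factorisation of H has diagonal entries -12, -2, -14/3, -8/7.
So there are 4 negative pivots.
H is negative definite, so the origin is a strict local maximum.

local maximum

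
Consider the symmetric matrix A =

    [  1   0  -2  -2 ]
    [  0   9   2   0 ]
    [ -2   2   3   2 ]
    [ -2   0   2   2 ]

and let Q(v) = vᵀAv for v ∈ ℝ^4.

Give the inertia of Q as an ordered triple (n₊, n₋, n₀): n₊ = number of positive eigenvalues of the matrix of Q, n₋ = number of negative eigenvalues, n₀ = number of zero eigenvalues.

Applying the same elementary operations to the rows and columns of A produces a congruent diagonal matrix with entries 1, 9, -13/9, 10/13.
That gives 3 positive, 1 negative pivots.

(3, 1, 0)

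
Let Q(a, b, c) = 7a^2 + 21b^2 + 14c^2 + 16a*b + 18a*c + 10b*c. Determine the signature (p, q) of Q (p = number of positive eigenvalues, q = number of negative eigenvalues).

(3, 0)

The associated matrix is A = [[7, 8, 9], [8, 21, 5], [9, 5, 14]].
Row-reducing A symmetrically gives the diagonal entries 7, 83/7, 6/83.
That gives 3 positive pivots.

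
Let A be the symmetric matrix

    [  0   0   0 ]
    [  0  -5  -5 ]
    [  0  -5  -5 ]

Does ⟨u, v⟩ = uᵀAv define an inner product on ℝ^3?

no

Congruent diagonalization of A (simultaneous row and column reduction) yields pivots 0, -5, 0.
So there are 1 negative, 2 zero pivots.
Hence Q is negative semidefinite.
⟨·,·⟩ is an inner product exactly when A is positive definite.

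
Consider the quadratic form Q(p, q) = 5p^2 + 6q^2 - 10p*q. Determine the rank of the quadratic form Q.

Write A = [[5, -5], [-5, 6]].
Applying the same elementary operations to the rows and columns of A produces a congruent diagonal matrix with entries 5, 1.
So there are 2 positive pivots.
The rank is the number of nonzero pivots: 2.

2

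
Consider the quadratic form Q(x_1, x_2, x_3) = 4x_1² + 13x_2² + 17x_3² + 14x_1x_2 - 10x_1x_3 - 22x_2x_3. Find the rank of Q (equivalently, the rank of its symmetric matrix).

3

Write A = [[4, 7, -5], [7, 13, -11], [-5, -11, 17]].
Congruent diagonalization of A (simultaneous row and column reduction) yields pivots 4, 3/4, 4.
That gives 3 positive pivots.
The rank is the number of nonzero pivots: 3.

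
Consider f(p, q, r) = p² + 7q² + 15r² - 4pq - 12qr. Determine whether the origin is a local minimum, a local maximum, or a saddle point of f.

The Hessian at the origin is H = [[2, -4, 0], [-4, 14, -12], [0, -12, 30]].
Congruent diagonalization of H (simultaneous row and column reduction) yields pivots 2, 6, 6.
That gives 3 positive pivots.
H is positive definite, so the origin is a strict local minimum.

local minimum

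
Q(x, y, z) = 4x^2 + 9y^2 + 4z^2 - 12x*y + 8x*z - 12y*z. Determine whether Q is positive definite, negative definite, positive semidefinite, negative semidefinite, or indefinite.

The symmetric matrix is A = [[4, -6, 4], [-6, 9, -6], [4, -6, 4]].
Congruent diagonalization of A (simultaneous row and column reduction) yields pivots 4, 0, 0.
That gives 1 positive, 2 zero pivots.
Hence Q is positive semidefinite.

positive semidefinite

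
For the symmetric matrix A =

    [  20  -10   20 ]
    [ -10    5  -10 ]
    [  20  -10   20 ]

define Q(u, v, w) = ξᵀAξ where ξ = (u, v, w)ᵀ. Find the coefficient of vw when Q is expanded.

The coefficient of vw is A[2,3] + A[3,2] = 2·(-10) = -20.

-20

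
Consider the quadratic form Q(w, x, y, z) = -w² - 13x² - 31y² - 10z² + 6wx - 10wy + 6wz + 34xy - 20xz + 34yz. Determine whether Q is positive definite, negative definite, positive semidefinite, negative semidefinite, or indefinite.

The symmetric matrix is A = [[-1, 3, -5, 3], [3, -13, 17, -10], [-5, 17, -31, 17], [3, -10, 17, -10]].
Symmetric row and column elimination reduces A to a congruent diagonal form with pivots -1, -4, -5, -3/10.
So there are 4 negative pivots.
Hence Q is negative definite.

negative definite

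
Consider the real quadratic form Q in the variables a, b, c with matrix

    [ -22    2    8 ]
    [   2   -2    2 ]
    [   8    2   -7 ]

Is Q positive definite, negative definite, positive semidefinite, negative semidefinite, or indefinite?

negative semidefinite

Symmetric row and column elimination reduces A to a congruent diagonal form with pivots -22, -20/11, 0.
Counting signs: 2 negative, 1 zero.
Hence Q is negative semidefinite.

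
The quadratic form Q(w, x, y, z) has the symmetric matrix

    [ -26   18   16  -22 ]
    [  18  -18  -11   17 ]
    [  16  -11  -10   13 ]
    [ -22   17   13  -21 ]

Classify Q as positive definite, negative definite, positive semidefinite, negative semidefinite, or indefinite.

Leading principal minors: Δ_1 = -26, Δ_2 = 144, Δ_3 = -22, Δ_4 = 2.
The signs alternate starting with Δ_1 < 0, so by Sylvester's criterion Q is negative definite.

negative definite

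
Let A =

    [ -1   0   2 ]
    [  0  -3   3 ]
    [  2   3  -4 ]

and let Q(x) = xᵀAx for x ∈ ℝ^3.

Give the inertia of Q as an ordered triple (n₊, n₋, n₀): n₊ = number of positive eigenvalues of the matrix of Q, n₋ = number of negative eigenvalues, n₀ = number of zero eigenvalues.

(1, 2, 0)

An LDLᵀ factorisation of A has diagonal entries -1, -3, 3.
So there are 1 positive, 2 negative pivots.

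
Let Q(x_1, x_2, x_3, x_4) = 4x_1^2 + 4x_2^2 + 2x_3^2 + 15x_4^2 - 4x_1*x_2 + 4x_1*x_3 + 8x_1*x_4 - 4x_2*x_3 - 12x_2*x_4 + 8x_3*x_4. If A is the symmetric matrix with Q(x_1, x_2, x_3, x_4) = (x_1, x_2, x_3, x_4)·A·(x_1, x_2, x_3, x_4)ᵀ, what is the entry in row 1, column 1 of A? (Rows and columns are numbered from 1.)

4

The coefficient of x_1^2 in Q is 4, and that is exactly A[1,1].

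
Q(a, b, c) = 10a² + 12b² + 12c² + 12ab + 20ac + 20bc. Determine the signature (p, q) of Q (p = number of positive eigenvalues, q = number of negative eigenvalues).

(3, 0)

The associated matrix is A = [[10, 6, 10], [6, 12, 10], [10, 10, 12]].
Congruent diagonalization of A (simultaneous row and column reduction) yields pivots 10, 42/5, 2/21.
That gives 3 positive pivots.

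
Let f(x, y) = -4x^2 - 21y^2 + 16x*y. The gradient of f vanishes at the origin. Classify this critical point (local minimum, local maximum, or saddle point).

The Hessian at the origin is H = [[-8, 16], [16, -42]].
det H = -8·-42 − (16)² = 80 > 0 and H[1,1] = -8 < 0, so H is negative definite.
Therefore the origin is a local maximum.

local maximum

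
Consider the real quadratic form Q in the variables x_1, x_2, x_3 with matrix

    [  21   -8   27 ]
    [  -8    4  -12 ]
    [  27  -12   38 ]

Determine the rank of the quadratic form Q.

Congruent diagonalization of A (simultaneous row and column reduction) yields pivots 21, 20/21, 1/5.
That gives 3 positive pivots.
The rank is the number of nonzero pivots: 3.

3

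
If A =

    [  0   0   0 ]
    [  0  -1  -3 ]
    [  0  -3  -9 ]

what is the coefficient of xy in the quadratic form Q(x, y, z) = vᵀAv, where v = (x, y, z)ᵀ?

The coefficient of xy is A[1,2] + A[2,1] = 2·0 = 0.

0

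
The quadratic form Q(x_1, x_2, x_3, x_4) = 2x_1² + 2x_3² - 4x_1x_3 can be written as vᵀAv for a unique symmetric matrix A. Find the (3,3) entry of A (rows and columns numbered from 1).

The coefficient of x_3² in Q is 2, and that is exactly A[3,3].

2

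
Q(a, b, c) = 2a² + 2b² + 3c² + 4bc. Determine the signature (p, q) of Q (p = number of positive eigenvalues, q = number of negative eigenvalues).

(3, 0)

The symmetric matrix is A = [[2, 0, 0], [0, 2, 2], [0, 2, 3]].
An LDLᵀ factorisation of A has diagonal entries 2, 2, 1.
Counting signs: 3 positive.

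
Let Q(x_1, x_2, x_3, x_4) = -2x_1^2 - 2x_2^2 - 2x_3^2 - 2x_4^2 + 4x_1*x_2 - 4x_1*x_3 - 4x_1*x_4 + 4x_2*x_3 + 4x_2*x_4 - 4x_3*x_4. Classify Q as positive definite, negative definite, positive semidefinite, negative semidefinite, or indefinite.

The symmetric matrix is A = [[-2, 2, -2, -2], [2, -2, 2, 2], [-2, 2, -2, -2], [-2, 2, -2, -2]].
Applying the same elementary operations to the rows and columns of A produces a congruent diagonal matrix with entries -2, 0, 0, 0.
So there are 1 negative, 3 zero pivots.
Hence Q is negative semidefinite.

negative semidefinite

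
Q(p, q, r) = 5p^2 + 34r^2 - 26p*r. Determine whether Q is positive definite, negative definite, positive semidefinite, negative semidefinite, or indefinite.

The associated matrix is A = [[5, 0, -13], [0, 0, 0], [-13, 0, 34]].
Row-reducing A symmetrically gives the diagonal entries 5, 0, 1/5.
Counting signs: 2 positive, 1 zero.
Hence Q is positive semidefinite.

positive semidefinite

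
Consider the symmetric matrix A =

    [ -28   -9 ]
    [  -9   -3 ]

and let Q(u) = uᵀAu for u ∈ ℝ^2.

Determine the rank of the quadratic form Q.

2

An LDLᵀ factorisation of A has diagonal entries -28, -3/28.
That gives 2 negative pivots.
The rank is the number of nonzero pivots: 2.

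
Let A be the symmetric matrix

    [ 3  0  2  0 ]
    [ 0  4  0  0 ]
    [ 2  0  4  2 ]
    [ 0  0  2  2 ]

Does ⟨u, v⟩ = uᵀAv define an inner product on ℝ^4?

Congruent diagonalization of A (simultaneous row and column reduction) yields pivots 3, 4, 8/3, 1/2.
So there are 4 positive pivots.
Hence Q is positive definite.
⟨·,·⟩ is an inner product exactly when A is positive definite.

yes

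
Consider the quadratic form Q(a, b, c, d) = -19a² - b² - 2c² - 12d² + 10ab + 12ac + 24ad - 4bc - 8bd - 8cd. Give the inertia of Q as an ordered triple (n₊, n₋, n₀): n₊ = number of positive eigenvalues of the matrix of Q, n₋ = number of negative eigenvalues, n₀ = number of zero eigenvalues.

Write A = [[-19, 5, 6, 12], [5, -1, -2, -4], [6, -2, -2, -4], [12, -4, -4, -12]].
Row-reducing A symmetrically gives the diagonal entries -19, 6/19, -2/3, -4.
So there are 1 positive, 3 negative pivots.

(1, 3, 0)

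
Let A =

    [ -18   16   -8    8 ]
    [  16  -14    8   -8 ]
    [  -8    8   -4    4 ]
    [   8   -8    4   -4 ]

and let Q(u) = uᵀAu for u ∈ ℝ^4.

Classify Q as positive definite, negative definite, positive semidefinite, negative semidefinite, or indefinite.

indefinite

Congruent diagonalization of A (simultaneous row and column reduction) yields pivots -18, 2/9, -4, 0.
That gives 1 positive, 2 negative, 1 zero pivots.
Hence Q is indefinite.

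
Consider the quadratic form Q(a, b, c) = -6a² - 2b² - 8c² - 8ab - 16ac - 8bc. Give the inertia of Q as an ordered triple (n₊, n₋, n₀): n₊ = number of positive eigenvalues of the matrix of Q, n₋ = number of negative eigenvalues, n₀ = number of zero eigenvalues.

The symmetric matrix is A = [[-6, -4, -8], [-4, -2, -4], [-8, -4, -8]].
Congruent diagonalization of A (simultaneous row and column reduction) yields pivots -6, 2/3, 0.
So there are 1 positive, 1 negative, 1 zero pivots.

(1, 1, 1)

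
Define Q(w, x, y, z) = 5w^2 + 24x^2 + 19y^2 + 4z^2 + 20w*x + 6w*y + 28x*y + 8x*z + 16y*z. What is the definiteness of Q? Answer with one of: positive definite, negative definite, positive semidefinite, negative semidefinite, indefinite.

The associated matrix is A = [[5, 10, 3, 0], [10, 24, 14, 4], [3, 14, 19, 8], [0, 4, 8, 4]].
Congruent diagonalization of A (simultaneous row and column reduction) yields pivots 5, 4, 6/5, 0.
So there are 3 positive, 1 zero pivots.
Hence Q is positive semidefinite.

positive semidefinite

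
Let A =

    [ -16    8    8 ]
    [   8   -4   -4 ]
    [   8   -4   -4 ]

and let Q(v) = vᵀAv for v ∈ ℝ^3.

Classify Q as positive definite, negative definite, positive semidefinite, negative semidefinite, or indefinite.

Congruent diagonalization of A (simultaneous row and column reduction) yields pivots -16, 0, 0.
So there are 1 negative, 2 zero pivots.
Hence Q is negative semidefinite.

negative semidefinite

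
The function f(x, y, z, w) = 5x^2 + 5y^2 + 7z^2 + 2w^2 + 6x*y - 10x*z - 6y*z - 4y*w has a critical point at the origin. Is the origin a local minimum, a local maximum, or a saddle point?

local minimum

The Hessian at the origin is H = [[10, 6, -10, 0], [6, 10, -6, -4], [-10, -6, 14, 0], [0, -4, 0, 4]].
Symmetric row and column elimination reduces H to a congruent diagonal form with pivots 10, 32/5, 4, 3/2.
Counting signs: 4 positive.
H is positive definite, so the origin is a strict local minimum.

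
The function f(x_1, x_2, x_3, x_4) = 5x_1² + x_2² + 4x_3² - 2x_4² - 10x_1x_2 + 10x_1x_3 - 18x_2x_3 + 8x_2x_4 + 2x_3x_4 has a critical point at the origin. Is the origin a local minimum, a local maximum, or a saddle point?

saddle point

The Hessian at the origin is H = [[10, -10, 10, 0], [-10, 2, -18, 8], [10, -18, 8, 2], [0, 8, 2, -4]].
Row-reducing H symmetrically gives the diagonal entries 10, -8, 6, -2.
Counting signs: 2 positive, 2 negative.
H is indefinite, so the origin is a saddle point.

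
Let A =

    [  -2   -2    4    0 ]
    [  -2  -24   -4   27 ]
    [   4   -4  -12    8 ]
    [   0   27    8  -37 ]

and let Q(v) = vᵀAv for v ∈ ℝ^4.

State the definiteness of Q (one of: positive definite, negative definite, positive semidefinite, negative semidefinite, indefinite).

negative definite

Row-reducing A symmetrically gives the diagonal entries -2, -22, -12/11, -5/6.
Counting signs: 4 negative.
Hence Q is negative definite.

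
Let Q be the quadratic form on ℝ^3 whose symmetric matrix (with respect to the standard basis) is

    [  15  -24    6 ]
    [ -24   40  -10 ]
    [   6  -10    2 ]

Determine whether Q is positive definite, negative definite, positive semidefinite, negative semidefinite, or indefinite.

An LDLᵀ factorisation of A has diagonal entries 15, 8/5, -1/2.
So there are 2 positive, 1 negative pivots.
Hence Q is indefinite.

indefinite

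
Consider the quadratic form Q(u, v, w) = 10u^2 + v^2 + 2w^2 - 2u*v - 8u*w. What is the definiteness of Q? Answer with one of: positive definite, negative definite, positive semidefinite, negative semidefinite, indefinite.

positive definite

The associated matrix is A = [[10, -1, -4], [-1, 1, 0], [-4, 0, 2]].
Congruent diagonalization of A (simultaneous row and column reduction) yields pivots 10, 9/10, 2/9.
So there are 3 positive pivots.
Hence Q is positive definite.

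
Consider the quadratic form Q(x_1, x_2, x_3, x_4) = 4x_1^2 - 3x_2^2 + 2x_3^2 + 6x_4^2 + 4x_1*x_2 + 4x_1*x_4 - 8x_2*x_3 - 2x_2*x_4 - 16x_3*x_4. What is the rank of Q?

Write A = [[4, 2, 0, 2], [2, -3, -4, -1], [0, -4, 2, -8], [2, -1, -8, 6]].
Applying the same elementary operations to the rows and columns of A produces a congruent diagonal matrix with entries 4, -4, 6, 0.
So there are 2 positive, 1 negative, 1 zero pivots.
The rank is the number of nonzero pivots: 3.

3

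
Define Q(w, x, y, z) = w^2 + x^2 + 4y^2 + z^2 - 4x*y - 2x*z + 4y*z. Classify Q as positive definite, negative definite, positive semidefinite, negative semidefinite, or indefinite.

positive semidefinite

The associated matrix is A = [[1, 0, 0, 0], [0, 1, -2, -1], [0, -2, 4, 2], [0, -1, 2, 1]].
Symmetric row and column elimination reduces A to a congruent diagonal form with pivots 1, 1, 0, 0.
That gives 2 positive, 2 zero pivots.
Hence Q is positive semidefinite.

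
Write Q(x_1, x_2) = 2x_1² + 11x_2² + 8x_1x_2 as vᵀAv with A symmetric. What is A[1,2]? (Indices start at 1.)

4

The coefficient of x_1·x_2 in Q is 8. For a symmetric A this equals A[1,2] + A[2,1] = 2·A[1,2].
So A[1,2] = 8/2 = 4.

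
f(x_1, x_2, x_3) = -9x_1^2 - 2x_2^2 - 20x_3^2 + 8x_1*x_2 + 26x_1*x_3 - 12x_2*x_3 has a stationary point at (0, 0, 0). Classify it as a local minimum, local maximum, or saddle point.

The Hessian at the origin is H = [[-18, 8, 26], [8, -4, -12], [26, -12, -40]].
Congruent diagonalization of H (simultaneous row and column reduction) yields pivots -18, -4/9, -2.
That gives 3 negative pivots.
H is negative definite, so the origin is a strict local maximum.

local maximum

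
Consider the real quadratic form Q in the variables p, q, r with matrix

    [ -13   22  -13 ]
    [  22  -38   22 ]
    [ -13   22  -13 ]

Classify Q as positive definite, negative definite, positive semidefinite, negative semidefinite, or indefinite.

Row-reducing A symmetrically gives the diagonal entries -13, -10/13, 0.
Counting signs: 2 negative, 1 zero.
Hence Q is negative semidefinite.

negative semidefinite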